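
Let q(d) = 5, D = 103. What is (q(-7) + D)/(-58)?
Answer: -54/29 ≈ -1.8621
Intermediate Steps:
(q(-7) + D)/(-58) = (5 + 103)/(-58) = 108*(-1/58) = -54/29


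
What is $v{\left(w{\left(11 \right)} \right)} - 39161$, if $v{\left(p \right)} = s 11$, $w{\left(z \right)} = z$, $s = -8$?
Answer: $-39249$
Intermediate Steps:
$v{\left(p \right)} = -88$ ($v{\left(p \right)} = \left(-8\right) 11 = -88$)
$v{\left(w{\left(11 \right)} \right)} - 39161 = -88 - 39161 = -39249$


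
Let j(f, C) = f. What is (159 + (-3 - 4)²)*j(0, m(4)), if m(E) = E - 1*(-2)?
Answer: 0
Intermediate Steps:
m(E) = 2 + E (m(E) = E + 2 = 2 + E)
(159 + (-3 - 4)²)*j(0, m(4)) = (159 + (-3 - 4)²)*0 = (159 + (-7)²)*0 = (159 + 49)*0 = 208*0 = 0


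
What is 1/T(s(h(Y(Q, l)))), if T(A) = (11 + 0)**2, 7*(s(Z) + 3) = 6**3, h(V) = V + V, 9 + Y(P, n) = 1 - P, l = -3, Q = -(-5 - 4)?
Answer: 1/121 ≈ 0.0082645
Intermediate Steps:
Q = 9 (Q = -1*(-9) = 9)
Y(P, n) = -8 - P (Y(P, n) = -9 + (1 - P) = -8 - P)
h(V) = 2*V
s(Z) = 195/7 (s(Z) = -3 + (1/7)*6**3 = -3 + (1/7)*216 = -3 + 216/7 = 195/7)
T(A) = 121 (T(A) = 11**2 = 121)
1/T(s(h(Y(Q, l)))) = 1/121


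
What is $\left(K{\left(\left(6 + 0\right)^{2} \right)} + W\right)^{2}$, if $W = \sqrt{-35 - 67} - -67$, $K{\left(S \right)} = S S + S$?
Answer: $\left(1399 + i \sqrt{102}\right)^{2} \approx 1.9571 \cdot 10^{6} + 2.826 \cdot 10^{4} i$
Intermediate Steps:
$K{\left(S \right)} = S + S^{2}$ ($K{\left(S \right)} = S^{2} + S = S + S^{2}$)
$W = 67 + i \sqrt{102}$ ($W = \sqrt{-102} + 67 = i \sqrt{102} + 67 = 67 + i \sqrt{102} \approx 67.0 + 10.1 i$)
$\left(K{\left(\left(6 + 0\right)^{2} \right)} + W\right)^{2} = \left(\left(6 + 0\right)^{2} \left(1 + \left(6 + 0\right)^{2}\right) + \left(67 + i \sqrt{102}\right)\right)^{2} = \left(6^{2} \left(1 + 6^{2}\right) + \left(67 + i \sqrt{102}\right)\right)^{2} = \left(36 \left(1 + 36\right) + \left(67 + i \sqrt{102}\right)\right)^{2} = \left(36 \cdot 37 + \left(67 + i \sqrt{102}\right)\right)^{2} = \left(1332 + \left(67 + i \sqrt{102}\right)\right)^{2} = \left(1399 + i \sqrt{102}\right)^{2}$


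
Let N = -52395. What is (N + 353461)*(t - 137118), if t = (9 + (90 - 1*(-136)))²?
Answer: -24655197938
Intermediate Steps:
t = 55225 (t = (9 + (90 + 136))² = (9 + 226)² = 235² = 55225)
(N + 353461)*(t - 137118) = (-52395 + 353461)*(55225 - 137118) = 301066*(-81893) = -24655197938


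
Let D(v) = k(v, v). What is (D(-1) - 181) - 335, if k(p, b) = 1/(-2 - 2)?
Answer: -2065/4 ≈ -516.25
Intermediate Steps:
k(p, b) = -¼ (k(p, b) = 1/(-4) = -¼)
D(v) = -¼
(D(-1) - 181) - 335 = (-¼ - 181) - 335 = -725/4 - 335 = -2065/4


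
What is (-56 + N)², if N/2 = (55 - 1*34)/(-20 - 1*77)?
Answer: 29964676/9409 ≈ 3184.7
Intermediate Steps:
N = -42/97 (N = 2*((55 - 1*34)/(-20 - 1*77)) = 2*((55 - 34)/(-20 - 77)) = 2*(21/(-97)) = 2*(21*(-1/97)) = 2*(-21/97) = -42/97 ≈ -0.43299)
(-56 + N)² = (-56 - 42/97)² = (-5474/97)² = 29964676/9409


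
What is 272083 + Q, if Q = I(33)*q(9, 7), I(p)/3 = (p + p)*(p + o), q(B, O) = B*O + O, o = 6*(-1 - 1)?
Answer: 563143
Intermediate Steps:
o = -12 (o = 6*(-2) = -12)
q(B, O) = O + B*O
I(p) = 6*p*(-12 + p) (I(p) = 3*((p + p)*(p - 12)) = 3*((2*p)*(-12 + p)) = 3*(2*p*(-12 + p)) = 6*p*(-12 + p))
Q = 291060 (Q = (6*33*(-12 + 33))*(7*(1 + 9)) = (6*33*21)*(7*10) = 4158*70 = 291060)
272083 + Q = 272083 + 291060 = 563143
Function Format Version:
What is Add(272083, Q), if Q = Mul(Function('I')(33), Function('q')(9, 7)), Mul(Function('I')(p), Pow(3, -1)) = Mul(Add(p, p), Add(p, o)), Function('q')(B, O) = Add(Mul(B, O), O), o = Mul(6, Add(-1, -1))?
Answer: 563143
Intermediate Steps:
o = -12 (o = Mul(6, -2) = -12)
Function('q')(B, O) = Add(O, Mul(B, O))
Function('I')(p) = Mul(6, p, Add(-12, p)) (Function('I')(p) = Mul(3, Mul(Add(p, p), Add(p, -12))) = Mul(3, Mul(Mul(2, p), Add(-12, p))) = Mul(3, Mul(2, p, Add(-12, p))) = Mul(6, p, Add(-12, p)))
Q = 291060 (Q = Mul(Mul(6, 33, Add(-12, 33)), Mul(7, Add(1, 9))) = Mul(Mul(6, 33, 21), Mul(7, 10)) = Mul(4158, 70) = 291060)
Add(272083, Q) = Add(272083, 291060) = 563143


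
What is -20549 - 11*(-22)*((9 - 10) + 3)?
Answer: -20065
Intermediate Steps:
-20549 - 11*(-22)*((9 - 10) + 3) = -20549 - (-242)*(-1 + 3) = -20549 - (-242)*2 = -20549 - 1*(-484) = -20549 + 484 = -20065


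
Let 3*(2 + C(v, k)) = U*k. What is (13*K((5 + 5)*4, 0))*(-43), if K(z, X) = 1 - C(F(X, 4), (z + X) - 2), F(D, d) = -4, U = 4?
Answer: 79937/3 ≈ 26646.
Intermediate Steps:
C(v, k) = -2 + 4*k/3 (C(v, k) = -2 + (4*k)/3 = -2 + 4*k/3)
K(z, X) = 17/3 - 4*X/3 - 4*z/3 (K(z, X) = 1 - (-2 + 4*((z + X) - 2)/3) = 1 - (-2 + 4*((X + z) - 2)/3) = 1 - (-2 + 4*(-2 + X + z)/3) = 1 - (-2 + (-8/3 + 4*X/3 + 4*z/3)) = 1 - (-14/3 + 4*X/3 + 4*z/3) = 1 + (14/3 - 4*X/3 - 4*z/3) = 17/3 - 4*X/3 - 4*z/3)
(13*K((5 + 5)*4, 0))*(-43) = (13*(17/3 - 4/3*0 - 4*(5 + 5)*4/3))*(-43) = (13*(17/3 + 0 - 40*4/3))*(-43) = (13*(17/3 + 0 - 4/3*40))*(-43) = (13*(17/3 + 0 - 160/3))*(-43) = (13*(-143/3))*(-43) = -1859/3*(-43) = 79937/3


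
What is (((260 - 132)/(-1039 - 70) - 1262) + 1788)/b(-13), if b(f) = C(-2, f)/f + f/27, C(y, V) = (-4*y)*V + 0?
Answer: 15746562/225127 ≈ 69.945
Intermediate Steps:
C(y, V) = -4*V*y (C(y, V) = -4*V*y + 0 = -4*V*y)
b(f) = 8 + f/27 (b(f) = (-4*f*(-2))/f + f/27 = (8*f)/f + f*(1/27) = 8 + f/27)
(((260 - 132)/(-1039 - 70) - 1262) + 1788)/b(-13) = (((260 - 132)/(-1039 - 70) - 1262) + 1788)/(8 + (1/27)*(-13)) = ((128/(-1109) - 1262) + 1788)/(8 - 13/27) = ((128*(-1/1109) - 1262) + 1788)/(203/27) = ((-128/1109 - 1262) + 1788)*(27/203) = (-1399686/1109 + 1788)*(27/203) = (583206/1109)*(27/203) = 15746562/225127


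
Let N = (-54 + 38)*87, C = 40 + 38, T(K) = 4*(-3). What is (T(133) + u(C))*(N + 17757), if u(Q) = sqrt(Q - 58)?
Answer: -196380 + 32730*sqrt(5) ≈ -1.2319e+5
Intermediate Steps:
T(K) = -12
C = 78
u(Q) = sqrt(-58 + Q)
N = -1392 (N = -16*87 = -1392)
(T(133) + u(C))*(N + 17757) = (-12 + sqrt(-58 + 78))*(-1392 + 17757) = (-12 + sqrt(20))*16365 = (-12 + 2*sqrt(5))*16365 = -196380 + 32730*sqrt(5)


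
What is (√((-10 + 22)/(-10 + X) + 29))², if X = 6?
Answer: 26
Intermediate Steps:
(√((-10 + 22)/(-10 + X) + 29))² = (√((-10 + 22)/(-10 + 6) + 29))² = (√(12/(-4) + 29))² = (√(12*(-¼) + 29))² = (√(-3 + 29))² = (√26)² = 26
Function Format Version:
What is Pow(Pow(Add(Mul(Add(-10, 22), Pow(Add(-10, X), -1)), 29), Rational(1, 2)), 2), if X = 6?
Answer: 26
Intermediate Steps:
Pow(Pow(Add(Mul(Add(-10, 22), Pow(Add(-10, X), -1)), 29), Rational(1, 2)), 2) = Pow(Pow(Add(Mul(Add(-10, 22), Pow(Add(-10, 6), -1)), 29), Rational(1, 2)), 2) = Pow(Pow(Add(Mul(12, Pow(-4, -1)), 29), Rational(1, 2)), 2) = Pow(Pow(Add(Mul(12, Rational(-1, 4)), 29), Rational(1, 2)), 2) = Pow(Pow(Add(-3, 29), Rational(1, 2)), 2) = Pow(Pow(26, Rational(1, 2)), 2) = 26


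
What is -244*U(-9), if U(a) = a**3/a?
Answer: -19764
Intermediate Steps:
U(a) = a**2
-244*U(-9) = -244*(-9)**2 = -244*81 = -19764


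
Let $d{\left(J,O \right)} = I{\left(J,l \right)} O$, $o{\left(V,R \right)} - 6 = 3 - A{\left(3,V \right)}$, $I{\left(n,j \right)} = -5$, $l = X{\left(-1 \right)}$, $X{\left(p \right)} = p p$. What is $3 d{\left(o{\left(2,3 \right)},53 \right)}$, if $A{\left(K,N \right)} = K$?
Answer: $-795$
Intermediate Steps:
$X{\left(p \right)} = p^{2}$
$l = 1$ ($l = \left(-1\right)^{2} = 1$)
$o{\left(V,R \right)} = 6$ ($o{\left(V,R \right)} = 6 + \left(3 - 3\right) = 6 + 0 = 6$)
$d{\left(J,O \right)} = - 5 O$
$3 d{\left(o{\left(2,3 \right)},53 \right)} = 3 \left(\left(-5\right) 53\right) = 3 \left(-265\right) = -795$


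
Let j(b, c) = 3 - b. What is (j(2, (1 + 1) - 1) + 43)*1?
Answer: 44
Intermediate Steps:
(j(2, (1 + 1) - 1) + 43)*1 = ((3 - 1*2) + 43)*1 = ((3 - 2) + 43)*1 = (1 + 43)*1 = 44*1 = 44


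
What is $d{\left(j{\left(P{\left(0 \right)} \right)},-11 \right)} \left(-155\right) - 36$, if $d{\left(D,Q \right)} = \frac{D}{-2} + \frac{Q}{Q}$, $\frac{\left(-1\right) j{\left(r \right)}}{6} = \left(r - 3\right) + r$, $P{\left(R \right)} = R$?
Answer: $1204$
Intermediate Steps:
$j{\left(r \right)} = 18 - 12 r$ ($j{\left(r \right)} = - 6 \left(\left(r - 3\right) + r\right) = - 6 \left(\left(-3 + r\right) + r\right) = - 6 \left(-3 + 2 r\right) = 18 - 12 r$)
$d{\left(D,Q \right)} = 1 - \frac{D}{2}$ ($d{\left(D,Q \right)} = D \left(- \frac{1}{2}\right) + 1 = - \frac{D}{2} + 1 = 1 - \frac{D}{2}$)
$d{\left(j{\left(P{\left(0 \right)} \right)},-11 \right)} \left(-155\right) - 36 = \left(1 - \frac{18 - 0}{2}\right) \left(-155\right) - 36 = \left(1 - \frac{18 + 0}{2}\right) \left(-155\right) - 36 = \left(1 - 9\right) \left(-155\right) - 36 = \left(-8\right) \left(-155\right) - 36 = 1240 - 36 = 1204$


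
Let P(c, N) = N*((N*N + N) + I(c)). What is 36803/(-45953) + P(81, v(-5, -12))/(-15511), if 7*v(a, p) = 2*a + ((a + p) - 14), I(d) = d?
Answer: -185697723720/244482505169 ≈ -0.75955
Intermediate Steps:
v(a, p) = -2 + p/7 + 3*a/7 (v(a, p) = (2*a + ((a + p) - 14))/7 = (2*a + (-14 + a + p))/7 = (-14 + p + 3*a)/7 = -2 + p/7 + 3*a/7)
P(c, N) = N*(N + c + N**2) (P(c, N) = N*((N*N + N) + c) = N*((N**2 + N) + c) = N*((N + N**2) + c) = N*(N + c + N**2))
36803/(-45953) + P(81, v(-5, -12))/(-15511) = 36803/(-45953) + ((-2 + (1/7)*(-12) + (3/7)*(-5))*((-2 + (1/7)*(-12) + (3/7)*(-5)) + 81 + (-2 + (1/7)*(-12) + (3/7)*(-5))**2))/(-15511) = 36803*(-1/45953) + ((-2 - 12/7 - 15/7)*((-2 - 12/7 - 15/7) + 81 + (-2 - 12/7 - 15/7)**2))*(-1/15511) = -36803/45953 - 41*(-41/7 + 81 + (-41/7)**2)/7*(-1/15511) = -36803/45953 - 41*(-41/7 + 81 + 1681/49)/7*(-1/15511) = -36803/45953 - 41/7*5363/49*(-1/15511) = -36803/45953 - 219883/343*(-1/15511) = -36803/45953 + 219883/5320273 = -185697723720/244482505169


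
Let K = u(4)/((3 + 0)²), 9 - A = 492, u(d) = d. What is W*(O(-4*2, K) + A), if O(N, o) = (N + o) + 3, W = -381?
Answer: 557276/3 ≈ 1.8576e+5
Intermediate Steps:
A = -483 (A = 9 - 1*492 = 9 - 492 = -483)
K = 4/9 (K = 4/((3 + 0)²) = 4/(3²) = 4/9 ≈ 0.44444)
O(N, o) = 3 + N + o
W*(O(-4*2, K) + A) = -381*((3 - 4*2 + 4/9) - 483) = -381*((3 - 8 + 4/9) - 483) = -381*(-41/9 - 483) = -381*(-4388/9) = 557276/3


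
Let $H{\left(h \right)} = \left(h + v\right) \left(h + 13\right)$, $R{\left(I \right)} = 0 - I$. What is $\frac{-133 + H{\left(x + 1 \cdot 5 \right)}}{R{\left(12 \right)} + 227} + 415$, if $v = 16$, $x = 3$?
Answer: $\frac{89596}{215} \approx 416.73$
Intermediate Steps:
$R{\left(I \right)} = - I$
$H{\left(h \right)} = \left(13 + h\right) \left(16 + h\right)$ ($H{\left(h \right)} = \left(h + 16\right) \left(h + 13\right) = \left(16 + h\right) \left(13 + h\right) = \left(13 + h\right) \left(16 + h\right)$)
$\frac{-133 + H{\left(x + 1 \cdot 5 \right)}}{R{\left(12 \right)} + 227} + 415 = \frac{-133 + \left(208 + \left(3 + 1 \cdot 5\right)^{2} + 29 \left(3 + 1 \cdot 5\right)\right)}{\left(-1\right) 12 + 227} + 415 = \frac{-133 + \left(208 + \left(3 + 5\right)^{2} + 29 \left(3 + 5\right)\right)}{-12 + 227} + 415 = \frac{-133 + \left(208 + 8^{2} + 29 \cdot 8\right)}{215} + 415 = \left(-133 + \left(208 + 64 + 232\right)\right) \frac{1}{215} + 415 = \left(-133 + 504\right) \frac{1}{215} + 415 = 371 \cdot \frac{1}{215} + 415 = \frac{371}{215} + 415 = \frac{89596}{215}$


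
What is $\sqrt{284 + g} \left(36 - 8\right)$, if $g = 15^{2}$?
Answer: $28 \sqrt{509} \approx 631.71$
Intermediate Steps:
$g = 225$
$\sqrt{284 + g} \left(36 - 8\right) = \sqrt{284 + 225} \left(36 - 8\right) = \sqrt{509} \left(36 + \left(-10 + 2\right)\right) = \sqrt{509} \left(36 - 8\right) = \sqrt{509} \cdot 28 = 28 \sqrt{509}$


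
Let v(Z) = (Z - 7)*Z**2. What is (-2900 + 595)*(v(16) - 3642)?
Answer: 3084090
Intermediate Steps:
v(Z) = Z**2*(-7 + Z) (v(Z) = (-7 + Z)*Z**2 = Z**2*(-7 + Z))
(-2900 + 595)*(v(16) - 3642) = (-2900 + 595)*(16**2*(-7 + 16) - 3642) = -2305*(256*9 - 3642) = -2305*(2304 - 3642) = -2305*(-1338) = 3084090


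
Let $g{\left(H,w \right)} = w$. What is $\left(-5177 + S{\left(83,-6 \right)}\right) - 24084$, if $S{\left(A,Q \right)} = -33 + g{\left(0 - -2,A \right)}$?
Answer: $-29211$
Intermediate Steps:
$S{\left(A,Q \right)} = -33 + A$
$\left(-5177 + S{\left(83,-6 \right)}\right) - 24084 = \left(-5177 + \left(-33 + 83\right)\right) - 24084 = \left(-5177 + 50\right) - 24084 = -5127 - 24084 = -29211$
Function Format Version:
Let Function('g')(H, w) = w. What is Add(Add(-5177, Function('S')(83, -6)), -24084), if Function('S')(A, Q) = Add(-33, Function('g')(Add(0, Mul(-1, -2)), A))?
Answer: -29211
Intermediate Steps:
Function('S')(A, Q) = Add(-33, A)
Add(Add(-5177, Function('S')(83, -6)), -24084) = Add(Add(-5177, Add(-33, 83)), -24084) = Add(Add(-5177, 50), -24084) = Add(-5127, -24084) = -29211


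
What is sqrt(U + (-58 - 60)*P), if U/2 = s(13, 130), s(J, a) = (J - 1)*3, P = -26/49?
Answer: 2*sqrt(1649)/7 ≈ 11.602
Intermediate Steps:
P = -26/49 (P = -26*1/49 = -26/49 ≈ -0.53061)
s(J, a) = -3 + 3*J (s(J, a) = (-1 + J)*3 = -3 + 3*J)
U = 72 (U = 2*(-3 + 3*13) = 2*(-3 + 39) = 2*36 = 72)
sqrt(U + (-58 - 60)*P) = sqrt(72 + (-58 - 60)*(-26/49)) = sqrt(72 - 118*(-26/49)) = sqrt(72 + 3068/49) = sqrt(6596/49) = 2*sqrt(1649)/7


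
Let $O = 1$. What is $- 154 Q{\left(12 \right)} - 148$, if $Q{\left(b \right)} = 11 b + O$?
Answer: $-20630$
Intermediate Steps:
$Q{\left(b \right)} = 1 + 11 b$ ($Q{\left(b \right)} = 11 b + 1 = 1 + 11 b$)
$- 154 Q{\left(12 \right)} - 148 = - 154 \left(1 + 11 \cdot 12\right) - 148 = - 154 \left(1 + 132\right) - 148 = \left(-154\right) 133 - 148 = -20482 - 148 = -20630$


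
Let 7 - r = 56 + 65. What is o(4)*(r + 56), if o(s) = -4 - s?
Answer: 464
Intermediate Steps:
r = -114 (r = 7 - (56 + 65) = 7 - 1*121 = 7 - 121 = -114)
o(4)*(r + 56) = (-4 - 1*4)*(-114 + 56) = (-4 - 4)*(-58) = -8*(-58) = 464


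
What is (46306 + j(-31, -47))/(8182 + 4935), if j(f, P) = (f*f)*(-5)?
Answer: 41501/13117 ≈ 3.1639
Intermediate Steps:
j(f, P) = -5*f**2 (j(f, P) = f**2*(-5) = -5*f**2)
(46306 + j(-31, -47))/(8182 + 4935) = (46306 - 5*(-31)**2)/(8182 + 4935) = (46306 - 5*961)/13117 = (46306 - 4805)*(1/13117) = 41501*(1/13117) = 41501/13117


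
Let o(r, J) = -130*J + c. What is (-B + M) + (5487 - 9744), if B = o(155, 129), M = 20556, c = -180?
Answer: 33249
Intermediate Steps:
o(r, J) = -180 - 130*J (o(r, J) = -130*J - 180 = -180 - 130*J)
B = -16950 (B = -180 - 130*129 = -180 - 16770 = -16950)
(-B + M) + (5487 - 9744) = (-1*(-16950) + 20556) + (5487 - 9744) = (16950 + 20556) - 4257 = 37506 - 4257 = 33249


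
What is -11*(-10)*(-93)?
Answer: -10230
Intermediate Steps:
-11*(-10)*(-93) = 110*(-93) = -10230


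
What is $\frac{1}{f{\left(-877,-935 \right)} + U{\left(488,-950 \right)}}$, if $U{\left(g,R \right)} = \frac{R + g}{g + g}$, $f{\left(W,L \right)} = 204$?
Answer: $\frac{488}{99321} \approx 0.0049134$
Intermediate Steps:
$U{\left(g,R \right)} = \frac{R + g}{2 g}$
$\frac{1}{f{\left(-877,-935 \right)} + U{\left(488,-950 \right)}} = \frac{1}{204 + \frac{-950 + 488}{2 \cdot 488}} = \frac{1}{204 + \frac{1}{2} \cdot \frac{1}{488} \left(-462\right)} = \frac{1}{204 - \frac{231}{488}} = \frac{1}{\frac{99321}{488}} = \frac{488}{99321}$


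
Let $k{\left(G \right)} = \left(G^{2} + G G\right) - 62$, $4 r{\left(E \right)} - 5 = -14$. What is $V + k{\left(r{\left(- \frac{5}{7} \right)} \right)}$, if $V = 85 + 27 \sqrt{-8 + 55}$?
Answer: $\frac{265}{8} + 27 \sqrt{47} \approx 218.23$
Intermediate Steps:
$r{\left(E \right)} = - \frac{9}{4}$ ($r{\left(E \right)} = \frac{5}{4} + \frac{1}{4} \left(-14\right) = \frac{5}{4} - \frac{7}{2} = - \frac{9}{4}$)
$k{\left(G \right)} = -62 + 2 G^{2}$ ($k{\left(G \right)} = \left(G^{2} + G^{2}\right) - 62 = 2 G^{2} - 62 = -62 + 2 G^{2}$)
$V = 85 + 27 \sqrt{47} \approx 270.1$
$V + k{\left(r{\left(- \frac{5}{7} \right)} \right)} = \left(85 + 27 \sqrt{47}\right) - \left(62 - 2 \left(- \frac{9}{4}\right)^{2}\right) = \left(85 + 27 \sqrt{47}\right) + \left(-62 + 2 \cdot \frac{81}{16}\right) = \left(85 + 27 \sqrt{47}\right) + \left(-62 + \frac{81}{8}\right) = \left(85 + 27 \sqrt{47}\right) - \frac{415}{8} = \frac{265}{8} + 27 \sqrt{47}$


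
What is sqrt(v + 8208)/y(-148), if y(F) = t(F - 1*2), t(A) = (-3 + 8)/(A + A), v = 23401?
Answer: -60*sqrt(31609) ≈ -10667.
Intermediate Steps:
t(A) = 5/(2*A) (t(A) = 5/((2*A)) = 5*(1/(2*A)) = 5/(2*A))
y(F) = 5/(2*(-2 + F)) (y(F) = 5/(2*(F - 1*2)) = 5/(2*(F - 2)) = 5/(2*(-2 + F)))
sqrt(v + 8208)/y(-148) = sqrt(23401 + 8208)/((5/(2*(-2 - 148)))) = sqrt(31609)/(((5/2)/(-150))) = sqrt(31609)/(((5/2)*(-1/150))) = sqrt(31609)/(-1/60) = sqrt(31609)*(-60) = -60*sqrt(31609)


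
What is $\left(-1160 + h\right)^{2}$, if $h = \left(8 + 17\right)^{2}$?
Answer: $286225$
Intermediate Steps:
$h = 625$ ($h = 25^{2} = 625$)
$\left(-1160 + h\right)^{2} = \left(-1160 + 625\right)^{2} = \left(-535\right)^{2} = 286225$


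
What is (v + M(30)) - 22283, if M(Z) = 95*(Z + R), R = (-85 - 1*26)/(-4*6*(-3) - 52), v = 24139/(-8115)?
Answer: -648006271/32460 ≈ -19963.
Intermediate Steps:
v = -24139/8115 (v = 24139*(-1/8115) = -24139/8115 ≈ -2.9746)
R = -111/20 (R = (-85 - 26)/(-24*(-3) - 52) = -111/(72 - 52) = -111/20 ≈ -5.5500)
M(Z) = -2109/4 + 95*Z (M(Z) = 95*(Z - 111/20) = 95*(-111/20 + Z) = -2109/4 + 95*Z)
(v + M(30)) - 22283 = (-24139/8115 + (-2109/4 + 95*30)) - 22283 = (-24139/8115 + (-2109/4 + 2850)) - 22283 = (-24139/8115 + 9291/4) - 22283 = 75299909/32460 - 22283 = -648006271/32460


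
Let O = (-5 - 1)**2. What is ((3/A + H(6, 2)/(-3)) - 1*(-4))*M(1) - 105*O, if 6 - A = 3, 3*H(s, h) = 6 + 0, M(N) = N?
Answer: -11327/3 ≈ -3775.7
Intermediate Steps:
H(s, h) = 2 (H(s, h) = (6 + 0)/3 = (1/3)*6 = 2)
A = 3 (A = 6 - 1*3 = 6 - 3 = 3)
O = 36 (O = (-6)**2 = 36)
((3/A + H(6, 2)/(-3)) - 1*(-4))*M(1) - 105*O = ((3/3 + 2/(-3)) - 1*(-4))*1 - 105*36 = ((3*(1/3) + 2*(-1/3)) + 4)*1 - 3780 = ((1 - 2/3) + 4)*1 - 3780 = (1/3 + 4)*1 - 3780 = (13/3)*1 - 3780 = 13/3 - 3780 = -11327/3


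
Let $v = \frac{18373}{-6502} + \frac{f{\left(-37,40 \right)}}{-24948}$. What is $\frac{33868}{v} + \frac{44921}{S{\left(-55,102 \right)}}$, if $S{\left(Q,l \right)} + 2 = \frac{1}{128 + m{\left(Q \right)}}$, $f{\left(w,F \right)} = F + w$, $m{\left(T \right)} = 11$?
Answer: $- \frac{730661805499291}{21162297245} \approx -34527.0$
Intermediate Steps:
$S{\left(Q,l \right)} = - \frac{277}{139}$ ($S{\left(Q,l \right)} = -2 + \frac{1}{128 + 11} = -2 + \frac{1}{139} = - \frac{277}{139}$)
$v = - \frac{76398185}{27035316}$ ($v = \frac{18373}{-6502} + \frac{40 - 37}{-24948} = 18373 \left(- \frac{1}{6502}\right) + 3 \left(- \frac{1}{24948}\right) = - \frac{18373}{6502} - \frac{1}{8316} = - \frac{76398185}{27035316} \approx -2.8259$)
$\frac{33868}{v} + \frac{44921}{S{\left(-55,102 \right)}} = \frac{33868}{- \frac{76398185}{27035316}} + \frac{44921}{- \frac{277}{139}} = 33868 \left(- \frac{27035316}{76398185}\right) + 44921 \left(- \frac{139}{277}\right) = - \frac{915632082288}{76398185} - \frac{6244019}{277} = - \frac{730661805499291}{21162297245}$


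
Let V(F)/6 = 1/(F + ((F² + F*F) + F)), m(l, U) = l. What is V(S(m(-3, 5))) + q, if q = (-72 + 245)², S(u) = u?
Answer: 59859/2 ≈ 29930.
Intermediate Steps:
V(F) = 6/(2*F + 2*F²) (V(F) = 6/(F + ((F² + F*F) + F)) = 6/(F + ((F² + F²) + F)) = 6/(F + (2*F² + F)) = 6/(F + (F + 2*F²)) = 6/(2*F + 2*F²))
q = 29929 (q = 173² = 29929)
V(S(m(-3, 5))) + q = 3/(-3*(1 - 3)) + 29929 = 3*(-⅓)/(-2) + 29929 = 3*(-⅓)*(-½) + 29929 = ½ + 29929 = 59859/2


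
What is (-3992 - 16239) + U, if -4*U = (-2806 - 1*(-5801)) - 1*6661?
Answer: -38629/2 ≈ -19315.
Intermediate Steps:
U = 1833/2 (U = -((-2806 - 1*(-5801)) - 1*6661)/4 = -((-2806 + 5801) - 6661)/4 = -(2995 - 6661)/4 = -¼*(-3666) = 1833/2 ≈ 916.50)
(-3992 - 16239) + U = (-3992 - 16239) + 1833/2 = -20231 + 1833/2 = -38629/2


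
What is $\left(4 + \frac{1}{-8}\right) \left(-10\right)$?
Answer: $- \frac{155}{4} \approx -38.75$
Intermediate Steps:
$\left(4 + \frac{1}{-8}\right) \left(-10\right) = \left(4 - \frac{1}{8}\right) \left(-10\right) = \frac{31}{8} \left(-10\right) = - \frac{155}{4}$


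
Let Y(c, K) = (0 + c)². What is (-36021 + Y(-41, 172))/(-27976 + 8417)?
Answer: 34340/19559 ≈ 1.7557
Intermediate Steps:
Y(c, K) = c²
(-36021 + Y(-41, 172))/(-27976 + 8417) = (-36021 + (-41)²)/(-27976 + 8417) = (-36021 + 1681)/(-19559) = -34340*(-1/19559) = 34340/19559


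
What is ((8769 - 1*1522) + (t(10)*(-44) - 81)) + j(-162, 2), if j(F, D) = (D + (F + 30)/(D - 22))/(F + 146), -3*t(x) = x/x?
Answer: 1723231/240 ≈ 7180.1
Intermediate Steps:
t(x) = -⅓ (t(x) = -x/(3*x) = -⅓*1 = -⅓)
j(F, D) = (D + (30 + F)/(-22 + D))/(146 + F)
((8769 - 1*1522) + (t(10)*(-44) - 81)) + j(-162, 2) = ((8769 - 1*1522) + (-⅓*(-44) - 81)) + (30 - 162 + 2² - 22*2)/(-3212 - 22*(-162) + 146*2 + 2*(-162)) = ((8769 - 1522) + (44/3 - 81)) + (30 - 162 + 4 - 44)/(-3212 + 3564 + 292 - 324) = (7247 - 199/3) - 172/320 = 21542/3 + (1/320)*(-172) = 21542/3 - 43/80 = 1723231/240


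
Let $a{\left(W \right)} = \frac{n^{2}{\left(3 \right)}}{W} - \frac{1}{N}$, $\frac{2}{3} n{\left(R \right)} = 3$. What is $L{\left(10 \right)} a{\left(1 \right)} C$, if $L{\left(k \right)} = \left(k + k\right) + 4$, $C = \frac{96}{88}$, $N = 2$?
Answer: $\frac{5688}{11} \approx 517.09$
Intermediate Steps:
$n{\left(R \right)} = \frac{9}{2}$ ($n{\left(R \right)} = \frac{3}{2} \cdot 3 = \frac{9}{2}$)
$a{\left(W \right)} = - \frac{1}{2} + \frac{81}{4 W}$ ($a{\left(W \right)} = \frac{\left(\frac{9}{2}\right)^{2}}{W} - \frac{1}{2} = \frac{81}{4 W} - \frac{1}{2} = - \frac{1}{2} + \frac{81}{4 W}$)
$C = \frac{12}{11}$ ($C = 96 \cdot \frac{1}{88} = \frac{12}{11} \approx 1.0909$)
$L{\left(k \right)} = 4 + 2 k$ ($L{\left(k \right)} = 2 k + 4 = 4 + 2 k$)
$L{\left(10 \right)} a{\left(1 \right)} C = \left(4 + 2 \cdot 10\right) \frac{81 - 2}{4 \cdot 1} \cdot \frac{12}{11} = \left(4 + 20\right) \frac{1}{4} \cdot 1 \left(81 - 2\right) \frac{12}{11} = 24 \cdot \frac{1}{4} \cdot 1 \cdot 79 \cdot \frac{12}{11} = 24 \cdot \frac{79}{4} \cdot \frac{12}{11} = 474 \cdot \frac{12}{11} = \frac{5688}{11}$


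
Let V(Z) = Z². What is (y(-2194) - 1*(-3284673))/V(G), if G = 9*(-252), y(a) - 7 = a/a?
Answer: 3284681/5143824 ≈ 0.63857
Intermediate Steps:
y(a) = 8 (y(a) = 7 + a/a = 7 + 1 = 8)
G = -2268
(y(-2194) - 1*(-3284673))/V(G) = (8 - 1*(-3284673))/((-2268)²) = (8 + 3284673)/5143824 = 3284681*(1/5143824) = 3284681/5143824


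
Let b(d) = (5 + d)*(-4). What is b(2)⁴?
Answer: 614656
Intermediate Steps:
b(d) = -20 - 4*d
b(2)⁴ = (-20 - 4*2)⁴ = (-20 - 8)⁴ = (-28)⁴ = 614656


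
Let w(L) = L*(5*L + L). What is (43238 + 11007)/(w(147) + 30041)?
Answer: 571/1681 ≈ 0.33968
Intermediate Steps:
w(L) = 6*L² (w(L) = L*(6*L) = 6*L²)
(43238 + 11007)/(w(147) + 30041) = (43238 + 11007)/(6*147² + 30041) = 54245/(6*21609 + 30041) = 54245/(129654 + 30041) = 54245/159695 = 54245*(1/159695) = 571/1681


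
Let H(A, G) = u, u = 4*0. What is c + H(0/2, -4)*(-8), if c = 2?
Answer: 2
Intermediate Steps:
u = 0
H(A, G) = 0
c + H(0/2, -4)*(-8) = 2 + 0*(-8) = 2 + 0 = 2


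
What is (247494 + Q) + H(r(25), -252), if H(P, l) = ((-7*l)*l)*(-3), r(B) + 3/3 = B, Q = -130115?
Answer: 1450963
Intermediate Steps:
r(B) = -1 + B
H(P, l) = 21*l**2 (H(P, l) = -7*l**2*(-3) = 21*l**2)
(247494 + Q) + H(r(25), -252) = (247494 - 130115) + 21*(-252)**2 = 117379 + 21*63504 = 117379 + 1333584 = 1450963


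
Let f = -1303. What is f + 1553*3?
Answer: 3356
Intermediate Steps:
f + 1553*3 = -1303 + 1553*3 = -1303 + 4659 = 3356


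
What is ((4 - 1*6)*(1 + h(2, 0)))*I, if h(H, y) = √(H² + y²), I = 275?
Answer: -1650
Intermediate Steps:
((4 - 1*6)*(1 + h(2, 0)))*I = ((4 - 1*6)*(1 + √(2² + 0²)))*275 = ((4 - 6)*(1 + √(4 + 0)))*275 = -2*(1 + √4)*275 = -2*(1 + 2)*275 = -2*3*275 = -6*275 = -1650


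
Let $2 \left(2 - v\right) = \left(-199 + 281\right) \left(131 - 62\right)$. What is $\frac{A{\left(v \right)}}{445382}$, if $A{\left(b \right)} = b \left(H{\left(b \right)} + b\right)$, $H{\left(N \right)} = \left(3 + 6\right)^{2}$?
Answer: $\frac{3881471}{222691} \approx 17.43$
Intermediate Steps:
$v = -2827$ ($v = 2 - \frac{\left(-199 + 281\right) \left(131 - 62\right)}{2} = 2 - \frac{82 \cdot 69}{2} = 2 - 2829 = -2827$)
$H{\left(N \right)} = 81$ ($H{\left(N \right)} = 9^{2} = 81$)
$A{\left(b \right)} = b \left(81 + b\right)$
$\frac{A{\left(v \right)}}{445382} = \frac{\left(-2827\right) \left(81 - 2827\right)}{445382} = \left(-2827\right) \left(-2746\right) \frac{1}{445382} = 7762942 \cdot \frac{1}{445382} = \frac{3881471}{222691}$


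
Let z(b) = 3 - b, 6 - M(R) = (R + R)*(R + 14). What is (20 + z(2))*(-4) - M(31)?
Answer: 2700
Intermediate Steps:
M(R) = 6 - 2*R*(14 + R) (M(R) = 6 - (R + R)*(R + 14) = 6 - 2*R*(14 + R))
(20 + z(2))*(-4) - M(31) = (20 + (3 - 1*2))*(-4) - (6 - 28*31 - 2*31**2) = (20 + (3 - 2))*(-4) - (6 - 868 - 2*961) = (20 + 1)*(-4) - (6 - 868 - 1922) = 21*(-4) - 1*(-2784) = -84 + 2784 = 2700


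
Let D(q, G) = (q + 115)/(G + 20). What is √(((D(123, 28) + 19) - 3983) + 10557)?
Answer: √950106/12 ≈ 81.228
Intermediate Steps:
D(q, G) = (115 + q)/(20 + G)
√(((D(123, 28) + 19) - 3983) + 10557) = √((((115 + 123)/(20 + 28) + 19) - 3983) + 10557) = √(((238/48 + 19) - 3983) + 10557) = √((((1/48)*238 + 19) - 3983) + 10557) = √(((119/24 + 19) - 3983) + 10557) = √((575/24 - 3983) + 10557) = √(-95017/24 + 10557) = √(158351/24) = √950106/12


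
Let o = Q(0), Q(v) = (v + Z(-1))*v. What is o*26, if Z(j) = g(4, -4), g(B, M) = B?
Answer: 0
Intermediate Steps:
Z(j) = 4
Q(v) = v*(4 + v) (Q(v) = (v + 4)*v = (4 + v)*v = v*(4 + v))
o = 0 (o = 0*(4 + 0) = 0*4 = 0)
o*26 = 0*26 = 0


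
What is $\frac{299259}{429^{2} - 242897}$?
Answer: $- \frac{299259}{58856} \approx -5.0846$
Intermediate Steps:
$\frac{299259}{429^{2} - 242897} = \frac{299259}{184041 - 242897} = \frac{299259}{-58856} = 299259 \left(- \frac{1}{58856}\right) = - \frac{299259}{58856}$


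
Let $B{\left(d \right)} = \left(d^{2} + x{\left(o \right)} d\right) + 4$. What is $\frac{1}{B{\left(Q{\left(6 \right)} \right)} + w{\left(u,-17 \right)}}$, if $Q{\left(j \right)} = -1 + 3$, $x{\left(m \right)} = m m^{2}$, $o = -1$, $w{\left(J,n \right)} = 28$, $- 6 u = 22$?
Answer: $\frac{1}{34} \approx 0.029412$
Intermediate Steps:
$u = - \frac{11}{3}$ ($u = \left(- \frac{1}{6}\right) 22 = - \frac{11}{3} \approx -3.6667$)
$x{\left(m \right)} = m^{3}$
$Q{\left(j \right)} = 2$
$B{\left(d \right)} = 4 + d^{2} - d$ ($B{\left(d \right)} = \left(d^{2} + \left(-1\right)^{3} d\right) + 4 = \left(d^{2} - d\right) + 4 = 4 + d^{2} - d$)
$\frac{1}{B{\left(Q{\left(6 \right)} \right)} + w{\left(u,-17 \right)}} = \frac{1}{\left(4 + 2^{2} - 2\right) + 28} = \frac{1}{\left(4 + 4 - 2\right) + 28} = \frac{1}{6 + 28} = \frac{1}{34}$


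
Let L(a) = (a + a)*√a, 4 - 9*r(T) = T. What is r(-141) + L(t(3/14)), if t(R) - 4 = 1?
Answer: 145/9 + 10*√5 ≈ 38.472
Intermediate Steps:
t(R) = 5 (t(R) = 4 + 1 = 5)
r(T) = 4/9 - T/9
L(a) = 2*a^(3/2) (L(a) = (2*a)*√a = 2*a^(3/2))
r(-141) + L(t(3/14)) = (4/9 - ⅑*(-141)) + 2*5^(3/2) = (4/9 + 47/3) + 2*(5*√5) = 145/9 + 10*√5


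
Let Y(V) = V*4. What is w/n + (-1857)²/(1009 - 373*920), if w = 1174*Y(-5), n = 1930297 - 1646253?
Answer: -246886238309/24296484661 ≈ -10.161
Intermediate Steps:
Y(V) = 4*V
n = 284044
w = -23480 (w = 1174*(4*(-5)) = 1174*(-20) = -23480)
w/n + (-1857)²/(1009 - 373*920) = -23480/284044 + (-1857)²/(1009 - 373*920) = -23480*1/284044 + 3448449/(1009 - 343160) = -5870/71011 + 3448449/(-342151) = -5870/71011 + 3448449*(-1/342151) = -5870/71011 - 3448449/342151 = -246886238309/24296484661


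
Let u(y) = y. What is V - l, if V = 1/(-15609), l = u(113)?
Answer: -1763818/15609 ≈ -113.00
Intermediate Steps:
l = 113
V = -1/15609 ≈ -6.4066e-5
V - l = -1/15609 - 1*113 = -1/15609 - 113 = -1763818/15609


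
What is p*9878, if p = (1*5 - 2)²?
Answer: 88902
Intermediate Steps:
p = 9 (p = (5 - 2)² = 3² = 9)
p*9878 = 9*9878 = 88902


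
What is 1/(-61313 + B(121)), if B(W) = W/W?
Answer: -1/61312 ≈ -1.6310e-5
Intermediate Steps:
B(W) = 1
1/(-61313 + B(121)) = 1/(-61313 + 1) = 1/(-61312) = -1/61312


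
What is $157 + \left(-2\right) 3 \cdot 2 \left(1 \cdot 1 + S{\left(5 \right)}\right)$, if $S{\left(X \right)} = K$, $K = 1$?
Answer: $133$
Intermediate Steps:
$S{\left(X \right)} = 1$
$157 + \left(-2\right) 3 \cdot 2 \left(1 \cdot 1 + S{\left(5 \right)}\right) = 157 + \left(-2\right) 3 \cdot 2 \left(1 \cdot 1 + 1\right) = 157 + \left(-6\right) 2 \left(1 + 1\right) = 157 - 24 = 133$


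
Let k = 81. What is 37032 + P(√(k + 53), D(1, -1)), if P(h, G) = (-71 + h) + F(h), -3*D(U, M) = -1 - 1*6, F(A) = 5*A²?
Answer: 37631 + √134 ≈ 37643.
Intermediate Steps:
D(U, M) = 7/3 (D(U, M) = -(-1 - 1*6)/3 = -(-1 - 6)/3 = -⅓*(-7) = 7/3)
P(h, G) = -71 + h + 5*h² (P(h, G) = (-71 + h) + 5*h² = -71 + h + 5*h²)
37032 + P(√(k + 53), D(1, -1)) = 37032 + (-71 + √(81 + 53) + 5*(√(81 + 53))²) = 37032 + (-71 + √134 + 5*(√134)²) = 37032 + (-71 + √134 + 5*134) = 37032 + (-71 + √134 + 670) = 37032 + (599 + √134) = 37631 + √134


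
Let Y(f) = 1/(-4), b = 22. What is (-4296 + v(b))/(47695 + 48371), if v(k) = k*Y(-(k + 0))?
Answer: -8603/192132 ≈ -0.044776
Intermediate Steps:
Y(f) = -1/4
v(k) = -k/4 (v(k) = k*(-1/4) = -k/4)
(-4296 + v(b))/(47695 + 48371) = (-4296 - 1/4*22)/(47695 + 48371) = (-4296 - 11/2)/96066 = -8603/2*1/96066 = -8603/192132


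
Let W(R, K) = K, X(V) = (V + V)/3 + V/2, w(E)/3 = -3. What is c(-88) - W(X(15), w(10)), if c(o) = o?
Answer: -79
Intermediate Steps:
w(E) = -9 (w(E) = 3*(-3) = -9)
X(V) = 7*V/6 (X(V) = (2*V)*(⅓) + V*(½) = 2*V/3 + V/2 = 7*V/6)
c(-88) - W(X(15), w(10)) = -88 - 1*(-9) = -88 + 9 = -79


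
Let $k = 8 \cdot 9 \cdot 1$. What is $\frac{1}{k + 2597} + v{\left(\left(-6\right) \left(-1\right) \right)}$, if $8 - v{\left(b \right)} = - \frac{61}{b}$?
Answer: $\frac{290927}{16014} \approx 18.167$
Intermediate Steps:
$k = 72$ ($k = 72 \cdot 1 = 72$)
$v{\left(b \right)} = 8 + \frac{61}{b}$ ($v{\left(b \right)} = 8 - - \frac{61}{b} = 8 + \frac{61}{b}$)
$\frac{1}{k + 2597} + v{\left(\left(-6\right) \left(-1\right) \right)} = \frac{1}{72 + 2597} + \left(8 + \frac{61}{\left(-6\right) \left(-1\right)}\right) = \frac{1}{2669} + \left(8 + \frac{61}{6}\right) = \frac{1}{2669} + \frac{109}{6} = \frac{290927}{16014}$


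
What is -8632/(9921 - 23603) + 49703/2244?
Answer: 349703327/15351204 ≈ 22.780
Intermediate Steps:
-8632/(9921 - 23603) + 49703/2244 = -8632/(-13682) + 49703*(1/2244) = -8632*(-1/13682) + 49703/2244 = 4316/6841 + 49703/2244 = 349703327/15351204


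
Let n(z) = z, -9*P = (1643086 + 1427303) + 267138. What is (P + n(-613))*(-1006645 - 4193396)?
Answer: 1931551762756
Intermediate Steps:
P = -1112509/3 (P = -((1643086 + 1427303) + 267138)/9 = -(3070389 + 267138)/9 = -1/9*3337527 = -1112509/3 ≈ -3.7084e+5)
(P + n(-613))*(-1006645 - 4193396) = (-1112509/3 - 613)*(-1006645 - 4193396) = -1114348/3*(-5200041) = 1931551762756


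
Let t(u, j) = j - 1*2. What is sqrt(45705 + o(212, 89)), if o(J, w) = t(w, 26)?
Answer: 3*sqrt(5081) ≈ 213.84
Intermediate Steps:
t(u, j) = -2 + j (t(u, j) = j - 2 = -2 + j)
o(J, w) = 24 (o(J, w) = -2 + 26 = 24)
sqrt(45705 + o(212, 89)) = sqrt(45705 + 24) = sqrt(45729) = 3*sqrt(5081)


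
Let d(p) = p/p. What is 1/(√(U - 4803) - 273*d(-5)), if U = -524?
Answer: -39/11408 - I*√5327/79856 ≈ -0.0034187 - 0.00091397*I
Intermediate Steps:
d(p) = 1
1/(√(U - 4803) - 273*d(-5)) = 1/(√(-524 - 4803) - 273*1) = 1/(√(-5327) - 273) = 1/(I*√5327 - 273) = 1/(-273 + I*√5327)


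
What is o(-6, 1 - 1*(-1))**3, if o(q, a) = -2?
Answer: -8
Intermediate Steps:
o(-6, 1 - 1*(-1))**3 = (-2)**3 = -8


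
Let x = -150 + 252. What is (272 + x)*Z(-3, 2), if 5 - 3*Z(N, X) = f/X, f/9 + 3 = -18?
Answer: 37213/3 ≈ 12404.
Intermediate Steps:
f = -189 (f = -27 + 9*(-18) = -27 - 162 = -189)
x = 102
Z(N, X) = 5/3 + 63/X (Z(N, X) = 5/3 - (-63)/X = 5/3 + 63/X)
(272 + x)*Z(-3, 2) = (272 + 102)*(5/3 + 63/2) = 374*(5/3 + 63*(½)) = 374*(5/3 + 63/2) = 374*(199/6) = 37213/3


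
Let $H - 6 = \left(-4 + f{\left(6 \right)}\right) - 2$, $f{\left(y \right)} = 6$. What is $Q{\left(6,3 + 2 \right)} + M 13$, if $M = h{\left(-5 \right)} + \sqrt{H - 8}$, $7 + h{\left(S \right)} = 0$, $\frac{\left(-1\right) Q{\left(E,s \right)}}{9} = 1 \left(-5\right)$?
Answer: $-46 + 13 i \sqrt{2} \approx -46.0 + 18.385 i$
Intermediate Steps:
$Q{\left(E,s \right)} = 45$ ($Q{\left(E,s \right)} = - 9 \cdot 1 \left(-5\right) = \left(-9\right) \left(-5\right) = 45$)
$h{\left(S \right)} = -7$ ($h{\left(S \right)} = -7 + 0 = -7$)
$H = 6$ ($H = 6 + \left(\left(-4 + 6\right) - 2\right) = 6 + \left(2 - 2\right) = 6 + 0 = 6$)
$M = -7 + i \sqrt{2}$ ($M = -7 + \sqrt{6 - 8} = -7 + \sqrt{-2} = -7 + i \sqrt{2} \approx -7.0 + 1.4142 i$)
$Q{\left(6,3 + 2 \right)} + M 13 = 45 + \left(-7 + i \sqrt{2}\right) 13 = 45 - \left(91 - 13 i \sqrt{2}\right) = -46 + 13 i \sqrt{2}$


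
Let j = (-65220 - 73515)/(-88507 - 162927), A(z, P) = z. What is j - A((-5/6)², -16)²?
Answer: 11327155/162929232 ≈ 0.069522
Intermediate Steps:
j = 138735/251434 (j = -138735/(-251434) = -138735*(-1/251434) = 138735/251434 ≈ 0.55177)
j - A((-5/6)², -16)² = 138735/251434 - ((-5/6)²)² = 138735/251434 - ((-5*⅙)²)² = 138735/251434 - ((-⅚)²)² = 138735/251434 - (25/36)² = 138735/251434 - 1*625/1296 = 138735/251434 - 625/1296 = 11327155/162929232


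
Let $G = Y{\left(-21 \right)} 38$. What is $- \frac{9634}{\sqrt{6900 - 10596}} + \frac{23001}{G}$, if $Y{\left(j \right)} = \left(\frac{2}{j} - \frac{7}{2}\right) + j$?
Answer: $- \frac{483021}{19627} + \frac{4817 i \sqrt{231}}{462} \approx -24.61 + 158.47 i$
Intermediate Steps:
$Y{\left(j \right)} = - \frac{7}{2} + j + \frac{2}{j}$ ($Y{\left(j \right)} = \left(\frac{2}{j} - \frac{7}{2}\right) + j = \left(- \frac{7}{2} + \frac{2}{j}\right) + j = - \frac{7}{2} + j + \frac{2}{j}$)
$G = - \frac{19627}{21}$ ($G = \left(- \frac{7}{2} - 21 + \frac{2}{-21}\right) 38 = \left(- \frac{7}{2} - 21 + 2 \left(- \frac{1}{21}\right)\right) 38 = \left(- \frac{7}{2} - 21 - \frac{2}{21}\right) 38 = \left(- \frac{1033}{42}\right) 38 = - \frac{19627}{21} \approx -934.62$)
$- \frac{9634}{\sqrt{6900 - 10596}} + \frac{23001}{G} = - \frac{9634}{\sqrt{6900 - 10596}} + \frac{23001}{- \frac{19627}{21}} = - \frac{9634}{\sqrt{-3696}} + 23001 \left(- \frac{21}{19627}\right) = - \frac{9634}{4 i \sqrt{231}} - \frac{483021}{19627} = - 9634 \left(- \frac{i \sqrt{231}}{924}\right) - \frac{483021}{19627} = \frac{4817 i \sqrt{231}}{462} - \frac{483021}{19627} = - \frac{483021}{19627} + \frac{4817 i \sqrt{231}}{462}$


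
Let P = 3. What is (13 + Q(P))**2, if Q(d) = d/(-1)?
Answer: 100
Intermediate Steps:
Q(d) = -d (Q(d) = d*(-1) = -d)
(13 + Q(P))**2 = (13 - 1*3)**2 = (13 - 3)**2 = 10**2 = 100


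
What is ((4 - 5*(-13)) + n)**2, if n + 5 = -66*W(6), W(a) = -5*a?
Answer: 4177936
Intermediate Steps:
n = 1975 (n = -5 - (-330)*6 = -5 - 66*(-30) = -5 + 1980 = 1975)
((4 - 5*(-13)) + n)**2 = ((4 - 5*(-13)) + 1975)**2 = ((4 + 65) + 1975)**2 = (69 + 1975)**2 = 2044**2 = 4177936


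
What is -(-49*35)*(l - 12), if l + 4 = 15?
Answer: -1715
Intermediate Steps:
l = 11 (l = -4 + 15 = 11)
-(-49*35)*(l - 12) = -(-49*35)*(11 - 12) = -(-1715)*(-1) = -1*1715 = -1715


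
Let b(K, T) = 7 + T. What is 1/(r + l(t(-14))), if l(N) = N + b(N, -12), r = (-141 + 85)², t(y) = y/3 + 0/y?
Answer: 3/9379 ≈ 0.00031986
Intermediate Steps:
t(y) = y/3 (t(y) = y*(⅓) + 0 = y/3 + 0 = y/3)
r = 3136 (r = (-56)² = 3136)
l(N) = -5 + N (l(N) = N + (7 - 12) = N - 5 = -5 + N)
1/(r + l(t(-14))) = 1/(3136 + (-5 + (⅓)*(-14))) = 1/(3136 + (-5 - 14/3)) = 1/(3136 - 29/3) = 1/(9379/3) = 3/9379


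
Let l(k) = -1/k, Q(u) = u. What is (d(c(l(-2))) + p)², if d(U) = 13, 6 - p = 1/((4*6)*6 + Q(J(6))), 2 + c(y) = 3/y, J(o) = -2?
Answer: 7273809/20164 ≈ 360.73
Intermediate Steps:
c(y) = -2 + 3/y
p = 851/142 (p = 6 - 1/((4*6)*6 - 2) = 6 - 1/(24*6 - 2) = 6 - 1/(144 - 2) = 6 - 1/142 = 851/142 ≈ 5.9930)
(d(c(l(-2))) + p)² = (13 + 851/142)² = (2697/142)² = 7273809/20164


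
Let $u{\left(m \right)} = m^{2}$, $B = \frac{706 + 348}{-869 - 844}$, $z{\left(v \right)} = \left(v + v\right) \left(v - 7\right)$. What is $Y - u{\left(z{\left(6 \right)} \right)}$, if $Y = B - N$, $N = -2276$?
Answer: $\frac{3651062}{1713} \approx 2131.4$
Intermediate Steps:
$z{\left(v \right)} = 2 v \left(-7 + v\right)$
$B = - \frac{1054}{1713}$ ($B = \frac{1054}{-1713} = 1054 \left(- \frac{1}{1713}\right) = - \frac{1054}{1713} \approx -0.61529$)
$Y = \frac{3897734}{1713}$ ($Y = - \frac{1054}{1713} - -2276 = - \frac{1054}{1713} + 2276 = \frac{3897734}{1713} \approx 2275.4$)
$Y - u{\left(z{\left(6 \right)} \right)} = \frac{3897734}{1713} - \left(2 \cdot 6 \left(-7 + 6\right)\right)^{2} = \frac{3897734}{1713} - \left(2 \cdot 6 \left(-1\right)\right)^{2} = \frac{3897734}{1713} - \left(-12\right)^{2} = \frac{3897734}{1713} - 144 = \frac{3651062}{1713}$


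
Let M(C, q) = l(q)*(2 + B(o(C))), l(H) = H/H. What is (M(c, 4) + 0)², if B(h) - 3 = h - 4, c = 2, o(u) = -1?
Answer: 0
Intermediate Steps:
l(H) = 1
B(h) = -1 + h (B(h) = 3 + (h - 4) = 3 + (-4 + h) = -1 + h)
M(C, q) = 0 (M(C, q) = 1*(2 + (-1 - 1)) = 1*(2 - 2) = 1*0 = 0)
(M(c, 4) + 0)² = (0 + 0)² = 0² = 0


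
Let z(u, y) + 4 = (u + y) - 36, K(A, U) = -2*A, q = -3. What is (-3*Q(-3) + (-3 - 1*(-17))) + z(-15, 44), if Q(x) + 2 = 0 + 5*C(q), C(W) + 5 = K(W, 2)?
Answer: -6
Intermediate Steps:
C(W) = -5 - 2*W
Q(x) = 3 (Q(x) = -2 + (0 + 5*(-5 - 2*(-3))) = -2 + (0 + 5*(-5 + 6)) = -2 + (0 + 5*1) = -2 + (0 + 5) = -2 + 5 = 3)
z(u, y) = -40 + u + y (z(u, y) = -4 + ((u + y) - 36) = -4 + (-36 + u + y) = -40 + u + y)
(-3*Q(-3) + (-3 - 1*(-17))) + z(-15, 44) = (-3*3 + (-3 - 1*(-17))) + (-40 - 15 + 44) = (-9 + (-3 + 17)) - 11 = (-9 + 14) - 11 = 5 - 11 = -6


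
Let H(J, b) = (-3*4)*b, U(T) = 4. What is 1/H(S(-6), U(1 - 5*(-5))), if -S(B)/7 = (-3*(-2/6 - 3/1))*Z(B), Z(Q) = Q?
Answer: -1/48 ≈ -0.020833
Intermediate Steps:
S(B) = -70*B (S(B) = -7*(-3*(-2/6 - 3/1))*B = -7*(-3*(-2*⅙ - 3*1))*B = -7*(-3*(-⅓ - 3))*B = -7*(-3*(-10/3))*B = -70*B)
H(J, b) = -12*b
1/H(S(-6), U(1 - 5*(-5))) = 1/(-12*4) = 1/(-48) = -1/48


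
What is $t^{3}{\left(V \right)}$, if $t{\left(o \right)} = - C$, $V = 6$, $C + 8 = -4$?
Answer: $1728$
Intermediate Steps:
$C = -12$ ($C = -8 - 4 = -12$)
$t{\left(o \right)} = 12$ ($t{\left(o \right)} = \left(-1\right) \left(-12\right) = 12$)
$t^{3}{\left(V \right)} = 12^{3} = 1728$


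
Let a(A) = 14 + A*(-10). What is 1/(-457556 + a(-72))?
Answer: -1/456822 ≈ -2.1890e-6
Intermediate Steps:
a(A) = 14 - 10*A
1/(-457556 + a(-72)) = 1/(-457556 + (14 - 10*(-72))) = 1/(-457556 + (14 + 720)) = 1/(-457556 + 734) = 1/(-456822) = -1/456822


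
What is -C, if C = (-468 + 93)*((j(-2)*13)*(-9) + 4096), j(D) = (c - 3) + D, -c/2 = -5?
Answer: 1316625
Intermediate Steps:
c = 10 (c = -2*(-5) = 10)
j(D) = 7 + D (j(D) = (10 - 3) + D = 7 + D)
C = -1316625 (C = (-468 + 93)*(((7 - 2)*13)*(-9) + 4096) = -375*((5*13)*(-9) + 4096) = -375*(65*(-9) + 4096) = -375*(-585 + 4096) = -375*3511 = -1316625)
-C = -1*(-1316625) = 1316625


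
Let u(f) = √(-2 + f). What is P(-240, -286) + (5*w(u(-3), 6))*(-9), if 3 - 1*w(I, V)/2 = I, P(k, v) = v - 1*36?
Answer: -592 + 90*I*√5 ≈ -592.0 + 201.25*I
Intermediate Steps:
P(k, v) = -36 + v (P(k, v) = v - 36 = -36 + v)
w(I, V) = 6 - 2*I
P(-240, -286) + (5*w(u(-3), 6))*(-9) = (-36 - 286) + (5*(6 - 2*√(-2 - 3)))*(-9) = -322 + (5*(6 - 2*I*√5))*(-9) = -322 + (30 - 10*I*√5)*(-9) = -322 + (-270 + 90*I*√5) = -592 + 90*I*√5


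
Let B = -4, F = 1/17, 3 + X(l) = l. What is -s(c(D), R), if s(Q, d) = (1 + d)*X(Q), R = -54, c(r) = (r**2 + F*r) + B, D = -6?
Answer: 25811/17 ≈ 1518.3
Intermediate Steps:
X(l) = -3 + l
F = 1/17 ≈ 0.058824
c(r) = -4 + r**2 + r/17 (c(r) = (r**2 + r/17) - 4 = -4 + r**2 + r/17)
s(Q, d) = (1 + d)*(-3 + Q)
-s(c(D), R) = -(1 - 54)*(-3 + (-4 + (-6)**2 + (1/17)*(-6))) = -(-53)*(-3 + (-4 + 36 - 6/17)) = -(-53)*(-3 + 538/17) = -(-53)*487/17 = -1*(-25811/17) = 25811/17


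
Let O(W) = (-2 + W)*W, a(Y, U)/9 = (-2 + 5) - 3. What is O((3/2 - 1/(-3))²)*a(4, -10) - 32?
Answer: -32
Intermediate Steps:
a(Y, U) = 0 (a(Y, U) = 9*((-2 + 5) - 3) = 9*(3 - 3) = 9*0 = 0)
O(W) = W*(-2 + W)
O((3/2 - 1/(-3))²)*a(4, -10) - 32 = ((3/2 - 1/(-3))²*(-2 + (3/2 - 1/(-3))²))*0 - 32 = ((3*(½) - 1*(-⅓))²*(-2 + (3*(½) - 1*(-⅓))²))*0 - 32 = ((3/2 + ⅓)²*(-2 + (3/2 + ⅓)²))*0 - 32 = ((11/6)²*(-2 + (11/6)²))*0 - 32 = (121*(-2 + 121/36)/36)*0 - 32 = ((121/36)*(49/36))*0 - 32 = (5929/1296)*0 - 32 = 0 - 32 = -32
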